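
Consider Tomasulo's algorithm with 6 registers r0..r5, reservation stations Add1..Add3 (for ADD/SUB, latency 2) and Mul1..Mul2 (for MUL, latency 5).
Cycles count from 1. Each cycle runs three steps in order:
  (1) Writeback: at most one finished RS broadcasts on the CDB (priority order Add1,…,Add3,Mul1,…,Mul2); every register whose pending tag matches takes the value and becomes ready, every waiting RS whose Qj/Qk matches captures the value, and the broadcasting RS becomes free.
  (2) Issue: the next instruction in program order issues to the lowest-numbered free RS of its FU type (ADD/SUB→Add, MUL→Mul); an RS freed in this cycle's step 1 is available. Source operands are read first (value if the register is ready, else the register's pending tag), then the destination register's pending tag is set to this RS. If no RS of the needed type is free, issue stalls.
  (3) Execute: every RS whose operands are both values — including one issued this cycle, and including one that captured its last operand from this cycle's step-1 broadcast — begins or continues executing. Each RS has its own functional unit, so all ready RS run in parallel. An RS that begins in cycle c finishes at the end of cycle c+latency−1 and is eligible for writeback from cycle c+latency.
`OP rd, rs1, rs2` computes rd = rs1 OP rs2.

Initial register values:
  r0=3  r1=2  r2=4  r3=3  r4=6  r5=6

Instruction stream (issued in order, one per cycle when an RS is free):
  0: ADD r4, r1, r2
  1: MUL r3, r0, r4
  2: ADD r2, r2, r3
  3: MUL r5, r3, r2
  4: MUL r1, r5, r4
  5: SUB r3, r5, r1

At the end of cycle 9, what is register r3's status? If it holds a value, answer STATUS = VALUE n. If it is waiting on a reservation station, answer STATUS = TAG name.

c1: issue ADD r4<-Add1 | r0:3,r1:2,r2:4,r3:3,r4:Add1,r5:6
c2: issue MUL r3<-Mul1 | r0:3,r1:2,r2:4,r3:Mul1,r4:Add1,r5:6
c3: CDB Add1=6; issue ADD r2<-Add1 | r0:3,r1:2,r2:Add1,r3:Mul1,r4:6,r5:6
c4: issue MUL r5<-Mul2 | r0:3,r1:2,r2:Add1,r3:Mul1,r4:6,r5:Mul2
c5: stall | r0:3,r1:2,r2:Add1,r3:Mul1,r4:6,r5:Mul2
c6: stall | r0:3,r1:2,r2:Add1,r3:Mul1,r4:6,r5:Mul2
c7: stall | r0:3,r1:2,r2:Add1,r3:Mul1,r4:6,r5:Mul2
c8: CDB Mul1=18; issue MUL r1<-Mul1 | r0:3,r1:Mul1,r2:Add1,r3:18,r4:6,r5:Mul2
c9: issue SUB r3<-Add2 | r0:3,r1:Mul1,r2:Add1,r3:Add2,r4:6,r5:Mul2

STATUS = TAG Add2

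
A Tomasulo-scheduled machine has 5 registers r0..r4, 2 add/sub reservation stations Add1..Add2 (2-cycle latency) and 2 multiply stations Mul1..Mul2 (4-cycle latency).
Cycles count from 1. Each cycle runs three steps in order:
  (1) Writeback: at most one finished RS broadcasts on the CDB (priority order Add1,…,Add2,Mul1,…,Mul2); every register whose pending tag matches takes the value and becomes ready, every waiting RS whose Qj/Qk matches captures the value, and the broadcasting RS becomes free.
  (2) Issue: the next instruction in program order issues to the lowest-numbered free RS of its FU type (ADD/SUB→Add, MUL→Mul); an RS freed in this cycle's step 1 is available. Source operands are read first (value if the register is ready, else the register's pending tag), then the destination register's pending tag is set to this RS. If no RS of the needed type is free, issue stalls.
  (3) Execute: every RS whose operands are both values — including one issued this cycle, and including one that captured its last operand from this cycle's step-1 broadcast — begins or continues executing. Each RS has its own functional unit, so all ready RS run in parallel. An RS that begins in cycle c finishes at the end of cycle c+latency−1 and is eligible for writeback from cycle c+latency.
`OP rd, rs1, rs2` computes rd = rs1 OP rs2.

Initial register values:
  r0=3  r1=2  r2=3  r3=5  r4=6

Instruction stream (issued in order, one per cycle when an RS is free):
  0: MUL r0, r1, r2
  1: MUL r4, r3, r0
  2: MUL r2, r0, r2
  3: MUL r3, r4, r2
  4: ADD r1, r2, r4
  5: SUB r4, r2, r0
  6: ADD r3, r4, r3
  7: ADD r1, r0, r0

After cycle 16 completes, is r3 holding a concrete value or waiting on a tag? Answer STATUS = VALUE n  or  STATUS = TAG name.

c1: issue MUL r0<-Mul1 | r0:Mul1,r1:2,r2:3,r3:5,r4:6
c2: issue MUL r4<-Mul2 | r0:Mul1,r1:2,r2:3,r3:5,r4:Mul2
c3: stall | r0:Mul1,r1:2,r2:3,r3:5,r4:Mul2
c4: stall | r0:Mul1,r1:2,r2:3,r3:5,r4:Mul2
c5: CDB Mul1=6; issue MUL r2<-Mul1 | r0:6,r1:2,r2:Mul1,r3:5,r4:Mul2
c6: stall | r0:6,r1:2,r2:Mul1,r3:5,r4:Mul2
c7: stall | r0:6,r1:2,r2:Mul1,r3:5,r4:Mul2
c8: stall | r0:6,r1:2,r2:Mul1,r3:5,r4:Mul2
c9: CDB Mul1=18; issue MUL r3<-Mul1 | r0:6,r1:2,r2:18,r3:Mul1,r4:Mul2
c10: CDB Mul2=30; issue ADD r1<-Add1 | r0:6,r1:Add1,r2:18,r3:Mul1,r4:30
c11: issue SUB r4<-Add2 | r0:6,r1:Add1,r2:18,r3:Mul1,r4:Add2
c12: CDB Add1=48; issue ADD r3<-Add1 | r0:6,r1:48,r2:18,r3:Add1,r4:Add2
c13: CDB Add2=12; issue ADD r1<-Add2 | r0:6,r1:Add2,r2:18,r3:Add1,r4:12
c14: CDB Mul1=540 | r0:6,r1:Add2,r2:18,r3:Add1,r4:12
c15: CDB Add2=12 | r0:6,r1:12,r2:18,r3:Add1,r4:12
c16: CDB Add1=552 | r0:6,r1:12,r2:18,r3:552,r4:12

STATUS = VALUE 552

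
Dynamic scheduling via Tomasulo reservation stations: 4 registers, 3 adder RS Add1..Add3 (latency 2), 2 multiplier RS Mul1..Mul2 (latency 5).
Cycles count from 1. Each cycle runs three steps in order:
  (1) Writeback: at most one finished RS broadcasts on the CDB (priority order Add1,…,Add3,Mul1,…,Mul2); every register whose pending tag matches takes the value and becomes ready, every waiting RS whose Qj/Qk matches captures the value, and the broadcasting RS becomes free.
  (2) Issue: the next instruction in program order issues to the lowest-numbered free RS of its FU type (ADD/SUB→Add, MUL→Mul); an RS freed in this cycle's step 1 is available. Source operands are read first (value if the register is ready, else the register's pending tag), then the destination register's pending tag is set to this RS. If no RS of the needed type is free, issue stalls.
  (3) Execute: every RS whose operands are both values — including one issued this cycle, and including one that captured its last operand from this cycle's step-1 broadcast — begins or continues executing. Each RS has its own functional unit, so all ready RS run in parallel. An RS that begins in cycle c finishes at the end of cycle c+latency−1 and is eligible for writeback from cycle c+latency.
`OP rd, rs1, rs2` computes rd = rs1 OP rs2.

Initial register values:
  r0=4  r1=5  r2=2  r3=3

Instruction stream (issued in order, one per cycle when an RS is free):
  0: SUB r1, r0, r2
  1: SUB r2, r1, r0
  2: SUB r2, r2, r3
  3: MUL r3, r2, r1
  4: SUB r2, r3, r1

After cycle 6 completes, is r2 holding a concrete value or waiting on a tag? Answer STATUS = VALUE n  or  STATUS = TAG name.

STATUS = TAG Add2

  c1: issue SUB r1<-Add1  regs: r0:4,r1:Add1,r2:2,r3:3
  c2: issue SUB r2<-Add2  regs: r0:4,r1:Add1,r2:Add2,r3:3
  c3: CDB Add1=2; issue SUB r2<-Add1  regs: r0:4,r1:2,r2:Add1,r3:3
  c4: issue MUL r3<-Mul1  regs: r0:4,r1:2,r2:Add1,r3:Mul1
  c5: CDB Add2=-2; issue SUB r2<-Add2  regs: r0:4,r1:2,r2:Add2,r3:Mul1
  c6: -  regs: r0:4,r1:2,r2:Add2,r3:Mul1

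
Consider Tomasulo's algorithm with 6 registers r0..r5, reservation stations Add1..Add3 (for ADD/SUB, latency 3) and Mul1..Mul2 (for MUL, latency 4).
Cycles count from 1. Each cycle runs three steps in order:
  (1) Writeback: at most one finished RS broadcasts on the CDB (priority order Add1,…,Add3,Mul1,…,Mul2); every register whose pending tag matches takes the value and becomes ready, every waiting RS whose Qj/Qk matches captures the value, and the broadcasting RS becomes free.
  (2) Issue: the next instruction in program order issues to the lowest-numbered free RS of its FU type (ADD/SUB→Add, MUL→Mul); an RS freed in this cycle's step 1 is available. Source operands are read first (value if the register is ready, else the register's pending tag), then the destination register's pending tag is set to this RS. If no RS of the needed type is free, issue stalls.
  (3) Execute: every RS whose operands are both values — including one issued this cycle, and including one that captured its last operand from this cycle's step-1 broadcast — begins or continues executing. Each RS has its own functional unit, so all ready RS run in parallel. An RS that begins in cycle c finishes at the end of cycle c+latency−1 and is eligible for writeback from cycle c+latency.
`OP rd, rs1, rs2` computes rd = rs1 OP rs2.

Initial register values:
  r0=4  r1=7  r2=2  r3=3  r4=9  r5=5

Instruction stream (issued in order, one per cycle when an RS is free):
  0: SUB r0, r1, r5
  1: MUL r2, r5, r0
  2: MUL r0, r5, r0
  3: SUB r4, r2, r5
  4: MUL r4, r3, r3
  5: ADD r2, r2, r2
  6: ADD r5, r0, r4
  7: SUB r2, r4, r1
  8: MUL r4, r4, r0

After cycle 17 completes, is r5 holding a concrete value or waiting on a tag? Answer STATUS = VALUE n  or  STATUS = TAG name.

STATUS = VALUE 19

c1: issue SUB r0<-Add1 | r0:Add1,r1:7,r2:2,r3:3,r4:9,r5:5
c2: issue MUL r2<-Mul1 | r0:Add1,r1:7,r2:Mul1,r3:3,r4:9,r5:5
c3: issue MUL r0<-Mul2 | r0:Mul2,r1:7,r2:Mul1,r3:3,r4:9,r5:5
c4: CDB Add1=2; issue SUB r4<-Add1 | r0:Mul2,r1:7,r2:Mul1,r3:3,r4:Add1,r5:5
c5: stall | r0:Mul2,r1:7,r2:Mul1,r3:3,r4:Add1,r5:5
c6: stall | r0:Mul2,r1:7,r2:Mul1,r3:3,r4:Add1,r5:5
c7: stall | r0:Mul2,r1:7,r2:Mul1,r3:3,r4:Add1,r5:5
c8: CDB Mul1=10; issue MUL r4<-Mul1 | r0:Mul2,r1:7,r2:10,r3:3,r4:Mul1,r5:5
c9: CDB Mul2=10; issue ADD r2<-Add2 | r0:10,r1:7,r2:Add2,r3:3,r4:Mul1,r5:5
c10: issue ADD r5<-Add3 | r0:10,r1:7,r2:Add2,r3:3,r4:Mul1,r5:Add3
c11: CDB Add1=5; issue SUB r2<-Add1 | r0:10,r1:7,r2:Add1,r3:3,r4:Mul1,r5:Add3
c12: CDB Add2=20; issue MUL r4<-Mul2 | r0:10,r1:7,r2:Add1,r3:3,r4:Mul2,r5:Add3
c13: CDB Mul1=9 | r0:10,r1:7,r2:Add1,r3:3,r4:Mul2,r5:Add3
c14: - | r0:10,r1:7,r2:Add1,r3:3,r4:Mul2,r5:Add3
c15: - | r0:10,r1:7,r2:Add1,r3:3,r4:Mul2,r5:Add3
c16: CDB Add1=2 | r0:10,r1:7,r2:2,r3:3,r4:Mul2,r5:Add3
c17: CDB Add3=19 | r0:10,r1:7,r2:2,r3:3,r4:Mul2,r5:19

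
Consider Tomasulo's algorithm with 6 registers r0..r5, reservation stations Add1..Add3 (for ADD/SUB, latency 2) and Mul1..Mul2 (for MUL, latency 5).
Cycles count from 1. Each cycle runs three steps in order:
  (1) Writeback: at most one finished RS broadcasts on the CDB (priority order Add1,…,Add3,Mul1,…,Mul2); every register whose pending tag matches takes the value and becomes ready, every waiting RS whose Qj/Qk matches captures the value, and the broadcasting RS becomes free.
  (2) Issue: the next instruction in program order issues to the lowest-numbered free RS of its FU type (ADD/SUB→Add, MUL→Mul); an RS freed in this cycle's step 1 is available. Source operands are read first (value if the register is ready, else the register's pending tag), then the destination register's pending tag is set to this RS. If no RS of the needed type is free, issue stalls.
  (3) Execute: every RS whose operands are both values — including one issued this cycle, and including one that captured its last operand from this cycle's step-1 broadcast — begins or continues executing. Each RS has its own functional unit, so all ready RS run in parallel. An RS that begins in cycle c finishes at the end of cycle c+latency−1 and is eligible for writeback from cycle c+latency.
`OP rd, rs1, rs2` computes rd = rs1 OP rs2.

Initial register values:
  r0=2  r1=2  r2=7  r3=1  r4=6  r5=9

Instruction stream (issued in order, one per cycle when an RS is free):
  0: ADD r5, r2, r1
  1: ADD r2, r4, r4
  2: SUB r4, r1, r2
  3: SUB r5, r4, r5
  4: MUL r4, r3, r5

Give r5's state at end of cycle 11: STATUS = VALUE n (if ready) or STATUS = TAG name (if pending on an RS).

STATUS = VALUE -19

c1: issue ADD r5<-Add1 | r0:2,r1:2,r2:7,r3:1,r4:6,r5:Add1
c2: issue ADD r2<-Add2 | r0:2,r1:2,r2:Add2,r3:1,r4:6,r5:Add1
c3: CDB Add1=9; issue SUB r4<-Add1 | r0:2,r1:2,r2:Add2,r3:1,r4:Add1,r5:9
c4: CDB Add2=12; issue SUB r5<-Add2 | r0:2,r1:2,r2:12,r3:1,r4:Add1,r5:Add2
c5: issue MUL r4<-Mul1 | r0:2,r1:2,r2:12,r3:1,r4:Mul1,r5:Add2
c6: CDB Add1=-10 | r0:2,r1:2,r2:12,r3:1,r4:Mul1,r5:Add2
c7: - | r0:2,r1:2,r2:12,r3:1,r4:Mul1,r5:Add2
c8: CDB Add2=-19 | r0:2,r1:2,r2:12,r3:1,r4:Mul1,r5:-19
c9: - | r0:2,r1:2,r2:12,r3:1,r4:Mul1,r5:-19
c10: - | r0:2,r1:2,r2:12,r3:1,r4:Mul1,r5:-19
c11: - | r0:2,r1:2,r2:12,r3:1,r4:Mul1,r5:-19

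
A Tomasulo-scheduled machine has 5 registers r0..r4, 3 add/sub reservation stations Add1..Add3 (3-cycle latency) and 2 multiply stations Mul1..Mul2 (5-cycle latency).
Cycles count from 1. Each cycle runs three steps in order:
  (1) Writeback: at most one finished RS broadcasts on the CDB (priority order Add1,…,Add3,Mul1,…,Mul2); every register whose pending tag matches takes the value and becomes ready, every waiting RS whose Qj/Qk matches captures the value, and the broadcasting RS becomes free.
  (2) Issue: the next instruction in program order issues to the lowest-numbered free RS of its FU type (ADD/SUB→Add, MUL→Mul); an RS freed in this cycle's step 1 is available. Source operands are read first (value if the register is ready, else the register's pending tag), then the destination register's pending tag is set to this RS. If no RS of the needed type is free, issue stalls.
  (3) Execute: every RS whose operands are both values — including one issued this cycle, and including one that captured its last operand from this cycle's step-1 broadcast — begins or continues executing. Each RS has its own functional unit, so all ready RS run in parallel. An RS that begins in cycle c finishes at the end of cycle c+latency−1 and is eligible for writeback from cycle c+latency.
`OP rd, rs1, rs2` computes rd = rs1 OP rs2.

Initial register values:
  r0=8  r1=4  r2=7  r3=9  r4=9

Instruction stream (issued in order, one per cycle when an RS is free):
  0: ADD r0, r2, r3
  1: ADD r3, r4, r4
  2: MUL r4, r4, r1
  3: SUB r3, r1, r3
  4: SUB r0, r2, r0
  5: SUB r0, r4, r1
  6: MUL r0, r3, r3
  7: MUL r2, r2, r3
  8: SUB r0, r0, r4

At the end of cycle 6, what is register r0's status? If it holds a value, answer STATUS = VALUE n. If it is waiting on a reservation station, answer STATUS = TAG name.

STATUS = TAG Add3

cycle 1: issue ADD r0<-Add1 // r0:Add1,r1:4,r2:7,r3:9,r4:9
cycle 2: issue ADD r3<-Add2 // r0:Add1,r1:4,r2:7,r3:Add2,r4:9
cycle 3: issue MUL r4<-Mul1 // r0:Add1,r1:4,r2:7,r3:Add2,r4:Mul1
cycle 4: CDB Add1=16; issue SUB r3<-Add1 // r0:16,r1:4,r2:7,r3:Add1,r4:Mul1
cycle 5: CDB Add2=18; issue SUB r0<-Add2 // r0:Add2,r1:4,r2:7,r3:Add1,r4:Mul1
cycle 6: issue SUB r0<-Add3 // r0:Add3,r1:4,r2:7,r3:Add1,r4:Mul1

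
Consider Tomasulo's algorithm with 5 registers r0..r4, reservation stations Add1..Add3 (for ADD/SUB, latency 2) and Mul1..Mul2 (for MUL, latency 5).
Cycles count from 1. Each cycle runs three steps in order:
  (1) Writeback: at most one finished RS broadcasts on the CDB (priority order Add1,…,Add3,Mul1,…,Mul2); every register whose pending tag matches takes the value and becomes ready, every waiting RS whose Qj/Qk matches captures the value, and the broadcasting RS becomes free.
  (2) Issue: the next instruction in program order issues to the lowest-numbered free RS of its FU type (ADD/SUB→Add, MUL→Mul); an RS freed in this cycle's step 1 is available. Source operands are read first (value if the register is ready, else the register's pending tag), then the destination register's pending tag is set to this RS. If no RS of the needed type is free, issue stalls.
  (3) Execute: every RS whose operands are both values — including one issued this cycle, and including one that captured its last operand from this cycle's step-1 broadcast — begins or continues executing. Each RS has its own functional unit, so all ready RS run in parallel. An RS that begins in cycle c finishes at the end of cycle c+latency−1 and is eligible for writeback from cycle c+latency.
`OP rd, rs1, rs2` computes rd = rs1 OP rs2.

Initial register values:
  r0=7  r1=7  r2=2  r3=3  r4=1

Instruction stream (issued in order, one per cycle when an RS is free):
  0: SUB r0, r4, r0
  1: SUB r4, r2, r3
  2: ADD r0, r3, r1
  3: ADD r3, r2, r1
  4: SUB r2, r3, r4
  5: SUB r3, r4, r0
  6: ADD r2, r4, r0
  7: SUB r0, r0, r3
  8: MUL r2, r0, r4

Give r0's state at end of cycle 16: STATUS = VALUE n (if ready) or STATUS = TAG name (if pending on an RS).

cycle 1: issue SUB r0<-Add1 // r0:Add1,r1:7,r2:2,r3:3,r4:1
cycle 2: issue SUB r4<-Add2 // r0:Add1,r1:7,r2:2,r3:3,r4:Add2
cycle 3: CDB Add1=-6; issue ADD r0<-Add1 // r0:Add1,r1:7,r2:2,r3:3,r4:Add2
cycle 4: CDB Add2=-1; issue ADD r3<-Add2 // r0:Add1,r1:7,r2:2,r3:Add2,r4:-1
cycle 5: CDB Add1=10; issue SUB r2<-Add1 // r0:10,r1:7,r2:Add1,r3:Add2,r4:-1
cycle 6: CDB Add2=9; issue SUB r3<-Add2 // r0:10,r1:7,r2:Add1,r3:Add2,r4:-1
cycle 7: issue ADD r2<-Add3 // r0:10,r1:7,r2:Add3,r3:Add2,r4:-1
cycle 8: CDB Add1=10; issue SUB r0<-Add1 // r0:Add1,r1:7,r2:Add3,r3:Add2,r4:-1
cycle 9: CDB Add2=-11; issue MUL r2<-Mul1 // r0:Add1,r1:7,r2:Mul1,r3:-11,r4:-1
cycle 10: CDB Add3=9 // r0:Add1,r1:7,r2:Mul1,r3:-11,r4:-1
cycle 11: CDB Add1=21 // r0:21,r1:7,r2:Mul1,r3:-11,r4:-1
cycle 12: - // r0:21,r1:7,r2:Mul1,r3:-11,r4:-1
cycle 13: - // r0:21,r1:7,r2:Mul1,r3:-11,r4:-1
cycle 14: - // r0:21,r1:7,r2:Mul1,r3:-11,r4:-1
cycle 15: - // r0:21,r1:7,r2:Mul1,r3:-11,r4:-1
cycle 16: CDB Mul1=-21 // r0:21,r1:7,r2:-21,r3:-11,r4:-1

STATUS = VALUE 21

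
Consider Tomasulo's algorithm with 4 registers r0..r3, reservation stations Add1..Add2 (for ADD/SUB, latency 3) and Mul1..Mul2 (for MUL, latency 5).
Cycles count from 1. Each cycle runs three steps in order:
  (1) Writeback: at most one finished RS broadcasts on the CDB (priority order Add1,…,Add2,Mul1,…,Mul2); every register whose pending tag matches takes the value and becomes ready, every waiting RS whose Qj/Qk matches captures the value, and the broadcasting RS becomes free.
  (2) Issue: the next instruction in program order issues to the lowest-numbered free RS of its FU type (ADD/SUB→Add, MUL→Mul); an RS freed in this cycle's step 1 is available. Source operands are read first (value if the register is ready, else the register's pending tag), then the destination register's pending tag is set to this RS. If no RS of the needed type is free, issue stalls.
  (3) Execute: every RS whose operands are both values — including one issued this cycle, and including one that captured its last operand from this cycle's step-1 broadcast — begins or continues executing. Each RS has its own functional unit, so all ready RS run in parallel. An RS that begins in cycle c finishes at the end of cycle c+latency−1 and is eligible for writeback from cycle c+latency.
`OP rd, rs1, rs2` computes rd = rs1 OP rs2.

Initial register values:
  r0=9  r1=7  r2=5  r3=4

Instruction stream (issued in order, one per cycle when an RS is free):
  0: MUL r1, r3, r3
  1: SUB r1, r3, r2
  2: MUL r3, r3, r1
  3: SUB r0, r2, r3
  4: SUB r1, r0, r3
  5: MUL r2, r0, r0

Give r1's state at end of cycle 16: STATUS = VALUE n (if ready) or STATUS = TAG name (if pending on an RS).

STATUS = VALUE 13

  c1: issue MUL r1<-Mul1  regs: r0:9,r1:Mul1,r2:5,r3:4
  c2: issue SUB r1<-Add1  regs: r0:9,r1:Add1,r2:5,r3:4
  c3: issue MUL r3<-Mul2  regs: r0:9,r1:Add1,r2:5,r3:Mul2
  c4: issue SUB r0<-Add2  regs: r0:Add2,r1:Add1,r2:5,r3:Mul2
  c5: CDB Add1=-1; issue SUB r1<-Add1  regs: r0:Add2,r1:Add1,r2:5,r3:Mul2
  c6: CDB Mul1=16; issue MUL r2<-Mul1  regs: r0:Add2,r1:Add1,r2:Mul1,r3:Mul2
  c7: -  regs: r0:Add2,r1:Add1,r2:Mul1,r3:Mul2
  c8: -  regs: r0:Add2,r1:Add1,r2:Mul1,r3:Mul2
  c9: -  regs: r0:Add2,r1:Add1,r2:Mul1,r3:Mul2
  c10: CDB Mul2=-4  regs: r0:Add2,r1:Add1,r2:Mul1,r3:-4
  c11: -  regs: r0:Add2,r1:Add1,r2:Mul1,r3:-4
  c12: -  regs: r0:Add2,r1:Add1,r2:Mul1,r3:-4
  c13: CDB Add2=9  regs: r0:9,r1:Add1,r2:Mul1,r3:-4
  c14: -  regs: r0:9,r1:Add1,r2:Mul1,r3:-4
  c15: -  regs: r0:9,r1:Add1,r2:Mul1,r3:-4
  c16: CDB Add1=13  regs: r0:9,r1:13,r2:Mul1,r3:-4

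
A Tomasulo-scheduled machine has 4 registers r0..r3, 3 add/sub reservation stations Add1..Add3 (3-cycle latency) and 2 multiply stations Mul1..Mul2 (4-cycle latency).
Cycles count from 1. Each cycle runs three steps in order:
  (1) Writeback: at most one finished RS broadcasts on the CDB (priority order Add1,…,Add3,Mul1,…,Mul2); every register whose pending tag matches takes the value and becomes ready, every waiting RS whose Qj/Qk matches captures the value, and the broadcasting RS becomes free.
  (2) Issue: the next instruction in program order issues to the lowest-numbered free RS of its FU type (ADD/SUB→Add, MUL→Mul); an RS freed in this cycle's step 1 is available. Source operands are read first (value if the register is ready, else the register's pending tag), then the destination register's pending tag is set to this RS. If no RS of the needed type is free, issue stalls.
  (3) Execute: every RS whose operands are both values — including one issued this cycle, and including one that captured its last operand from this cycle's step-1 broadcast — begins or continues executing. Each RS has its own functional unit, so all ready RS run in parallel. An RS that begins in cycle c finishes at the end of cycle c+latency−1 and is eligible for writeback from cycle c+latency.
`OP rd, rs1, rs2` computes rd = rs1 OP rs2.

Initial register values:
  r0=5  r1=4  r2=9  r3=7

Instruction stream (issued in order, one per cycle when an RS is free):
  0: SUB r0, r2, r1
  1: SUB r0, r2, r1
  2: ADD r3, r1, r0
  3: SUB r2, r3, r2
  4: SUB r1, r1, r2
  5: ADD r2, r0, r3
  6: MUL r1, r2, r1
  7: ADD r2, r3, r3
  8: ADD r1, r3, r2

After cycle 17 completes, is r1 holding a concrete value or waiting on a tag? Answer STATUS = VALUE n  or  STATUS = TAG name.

cycle 1: issue SUB r0<-Add1 // r0:Add1,r1:4,r2:9,r3:7
cycle 2: issue SUB r0<-Add2 // r0:Add2,r1:4,r2:9,r3:7
cycle 3: issue ADD r3<-Add3 // r0:Add2,r1:4,r2:9,r3:Add3
cycle 4: CDB Add1=5; issue SUB r2<-Add1 // r0:Add2,r1:4,r2:Add1,r3:Add3
cycle 5: CDB Add2=5; issue SUB r1<-Add2 // r0:5,r1:Add2,r2:Add1,r3:Add3
cycle 6: stall // r0:5,r1:Add2,r2:Add1,r3:Add3
cycle 7: stall // r0:5,r1:Add2,r2:Add1,r3:Add3
cycle 8: CDB Add3=9; issue ADD r2<-Add3 // r0:5,r1:Add2,r2:Add3,r3:9
cycle 9: issue MUL r1<-Mul1 // r0:5,r1:Mul1,r2:Add3,r3:9
cycle 10: stall // r0:5,r1:Mul1,r2:Add3,r3:9
cycle 11: CDB Add1=0; issue ADD r2<-Add1 // r0:5,r1:Mul1,r2:Add1,r3:9
cycle 12: CDB Add3=14; issue ADD r1<-Add3 // r0:5,r1:Add3,r2:Add1,r3:9
cycle 13: - // r0:5,r1:Add3,r2:Add1,r3:9
cycle 14: CDB Add1=18 // r0:5,r1:Add3,r2:18,r3:9
cycle 15: CDB Add2=4 // r0:5,r1:Add3,r2:18,r3:9
cycle 16: - // r0:5,r1:Add3,r2:18,r3:9
cycle 17: CDB Add3=27 // r0:5,r1:27,r2:18,r3:9

STATUS = VALUE 27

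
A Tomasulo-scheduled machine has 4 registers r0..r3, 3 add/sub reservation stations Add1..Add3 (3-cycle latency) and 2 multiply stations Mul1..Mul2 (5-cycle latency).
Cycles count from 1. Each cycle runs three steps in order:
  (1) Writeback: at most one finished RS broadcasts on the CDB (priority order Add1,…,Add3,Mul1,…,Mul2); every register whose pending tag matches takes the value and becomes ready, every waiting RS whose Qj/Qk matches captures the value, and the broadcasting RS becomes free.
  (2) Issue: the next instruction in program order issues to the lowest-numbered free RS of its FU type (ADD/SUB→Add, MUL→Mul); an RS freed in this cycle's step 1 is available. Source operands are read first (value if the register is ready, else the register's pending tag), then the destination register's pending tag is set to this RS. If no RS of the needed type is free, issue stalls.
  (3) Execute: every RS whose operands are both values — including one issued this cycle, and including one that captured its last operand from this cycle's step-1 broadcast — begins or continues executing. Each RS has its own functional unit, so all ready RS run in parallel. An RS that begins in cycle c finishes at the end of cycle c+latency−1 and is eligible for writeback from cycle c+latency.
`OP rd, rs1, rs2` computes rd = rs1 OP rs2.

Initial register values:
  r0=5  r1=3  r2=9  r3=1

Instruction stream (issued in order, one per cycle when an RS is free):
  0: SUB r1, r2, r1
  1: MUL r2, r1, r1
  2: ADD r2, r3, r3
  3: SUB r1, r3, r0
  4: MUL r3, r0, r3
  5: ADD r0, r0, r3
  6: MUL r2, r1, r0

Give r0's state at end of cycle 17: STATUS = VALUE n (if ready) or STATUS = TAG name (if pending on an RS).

STATUS = VALUE 10

  c1: issue SUB r1<-Add1  regs: r0:5,r1:Add1,r2:9,r3:1
  c2: issue MUL r2<-Mul1  regs: r0:5,r1:Add1,r2:Mul1,r3:1
  c3: issue ADD r2<-Add2  regs: r0:5,r1:Add1,r2:Add2,r3:1
  c4: CDB Add1=6; issue SUB r1<-Add1  regs: r0:5,r1:Add1,r2:Add2,r3:1
  c5: issue MUL r3<-Mul2  regs: r0:5,r1:Add1,r2:Add2,r3:Mul2
  c6: CDB Add2=2; issue ADD r0<-Add2  regs: r0:Add2,r1:Add1,r2:2,r3:Mul2
  c7: CDB Add1=-4; stall  regs: r0:Add2,r1:-4,r2:2,r3:Mul2
  c8: stall  regs: r0:Add2,r1:-4,r2:2,r3:Mul2
  c9: CDB Mul1=36; issue MUL r2<-Mul1  regs: r0:Add2,r1:-4,r2:Mul1,r3:Mul2
  c10: CDB Mul2=5  regs: r0:Add2,r1:-4,r2:Mul1,r3:5
  c11: -  regs: r0:Add2,r1:-4,r2:Mul1,r3:5
  c12: -  regs: r0:Add2,r1:-4,r2:Mul1,r3:5
  c13: CDB Add2=10  regs: r0:10,r1:-4,r2:Mul1,r3:5
  c14: -  regs: r0:10,r1:-4,r2:Mul1,r3:5
  c15: -  regs: r0:10,r1:-4,r2:Mul1,r3:5
  c16: -  regs: r0:10,r1:-4,r2:Mul1,r3:5
  c17: -  regs: r0:10,r1:-4,r2:Mul1,r3:5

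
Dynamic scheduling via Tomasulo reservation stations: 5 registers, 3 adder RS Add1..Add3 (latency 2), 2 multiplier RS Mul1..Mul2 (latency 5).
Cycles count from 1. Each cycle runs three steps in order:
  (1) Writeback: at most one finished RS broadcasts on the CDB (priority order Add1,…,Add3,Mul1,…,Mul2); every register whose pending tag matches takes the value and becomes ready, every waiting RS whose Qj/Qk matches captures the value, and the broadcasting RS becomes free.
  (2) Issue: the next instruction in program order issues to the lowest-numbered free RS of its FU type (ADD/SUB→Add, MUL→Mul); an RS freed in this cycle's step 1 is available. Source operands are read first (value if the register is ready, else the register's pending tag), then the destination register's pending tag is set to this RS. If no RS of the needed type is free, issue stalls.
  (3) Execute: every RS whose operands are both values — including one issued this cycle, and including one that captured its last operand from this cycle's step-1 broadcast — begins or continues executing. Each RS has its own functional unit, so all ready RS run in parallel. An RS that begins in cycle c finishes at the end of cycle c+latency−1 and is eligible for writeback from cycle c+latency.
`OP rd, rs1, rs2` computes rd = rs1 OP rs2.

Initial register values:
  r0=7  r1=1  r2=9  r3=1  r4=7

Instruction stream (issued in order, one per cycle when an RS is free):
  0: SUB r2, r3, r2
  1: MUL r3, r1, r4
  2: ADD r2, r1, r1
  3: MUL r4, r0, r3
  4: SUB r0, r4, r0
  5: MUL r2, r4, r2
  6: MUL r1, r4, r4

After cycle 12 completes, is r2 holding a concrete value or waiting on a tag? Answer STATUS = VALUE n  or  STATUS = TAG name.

  c1: issue SUB r2<-Add1  regs: r0:7,r1:1,r2:Add1,r3:1,r4:7
  c2: issue MUL r3<-Mul1  regs: r0:7,r1:1,r2:Add1,r3:Mul1,r4:7
  c3: CDB Add1=-8; issue ADD r2<-Add1  regs: r0:7,r1:1,r2:Add1,r3:Mul1,r4:7
  c4: issue MUL r4<-Mul2  regs: r0:7,r1:1,r2:Add1,r3:Mul1,r4:Mul2
  c5: CDB Add1=2; issue SUB r0<-Add1  regs: r0:Add1,r1:1,r2:2,r3:Mul1,r4:Mul2
  c6: stall  regs: r0:Add1,r1:1,r2:2,r3:Mul1,r4:Mul2
  c7: CDB Mul1=7; issue MUL r2<-Mul1  regs: r0:Add1,r1:1,r2:Mul1,r3:7,r4:Mul2
  c8: stall  regs: r0:Add1,r1:1,r2:Mul1,r3:7,r4:Mul2
  c9: stall  regs: r0:Add1,r1:1,r2:Mul1,r3:7,r4:Mul2
  c10: stall  regs: r0:Add1,r1:1,r2:Mul1,r3:7,r4:Mul2
  c11: stall  regs: r0:Add1,r1:1,r2:Mul1,r3:7,r4:Mul2
  c12: CDB Mul2=49; issue MUL r1<-Mul2  regs: r0:Add1,r1:Mul2,r2:Mul1,r3:7,r4:49

STATUS = TAG Mul1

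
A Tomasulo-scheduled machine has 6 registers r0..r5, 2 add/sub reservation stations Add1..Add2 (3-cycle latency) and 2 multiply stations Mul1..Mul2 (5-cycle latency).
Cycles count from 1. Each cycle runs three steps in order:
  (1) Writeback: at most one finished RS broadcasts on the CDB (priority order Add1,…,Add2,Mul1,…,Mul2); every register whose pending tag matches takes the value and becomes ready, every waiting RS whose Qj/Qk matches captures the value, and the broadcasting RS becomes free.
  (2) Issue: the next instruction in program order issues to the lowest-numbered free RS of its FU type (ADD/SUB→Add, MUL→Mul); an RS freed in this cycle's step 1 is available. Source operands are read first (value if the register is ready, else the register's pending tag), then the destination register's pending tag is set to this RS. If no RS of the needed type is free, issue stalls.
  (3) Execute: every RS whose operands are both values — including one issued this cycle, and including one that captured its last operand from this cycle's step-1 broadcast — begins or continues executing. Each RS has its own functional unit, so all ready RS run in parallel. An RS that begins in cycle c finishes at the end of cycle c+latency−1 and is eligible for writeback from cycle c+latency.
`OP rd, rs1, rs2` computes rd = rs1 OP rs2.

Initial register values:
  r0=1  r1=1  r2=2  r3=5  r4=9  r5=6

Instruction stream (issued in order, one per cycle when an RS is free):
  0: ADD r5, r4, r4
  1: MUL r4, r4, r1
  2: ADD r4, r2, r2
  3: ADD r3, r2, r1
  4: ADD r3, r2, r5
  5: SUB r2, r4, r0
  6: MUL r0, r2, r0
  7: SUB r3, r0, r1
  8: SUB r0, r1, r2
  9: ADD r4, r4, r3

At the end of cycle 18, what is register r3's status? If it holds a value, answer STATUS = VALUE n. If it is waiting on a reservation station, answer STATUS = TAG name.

STATUS = VALUE 2

cycle 1: issue ADD r5<-Add1 // r0:1,r1:1,r2:2,r3:5,r4:9,r5:Add1
cycle 2: issue MUL r4<-Mul1 // r0:1,r1:1,r2:2,r3:5,r4:Mul1,r5:Add1
cycle 3: issue ADD r4<-Add2 // r0:1,r1:1,r2:2,r3:5,r4:Add2,r5:Add1
cycle 4: CDB Add1=18; issue ADD r3<-Add1 // r0:1,r1:1,r2:2,r3:Add1,r4:Add2,r5:18
cycle 5: stall // r0:1,r1:1,r2:2,r3:Add1,r4:Add2,r5:18
cycle 6: CDB Add2=4; issue ADD r3<-Add2 // r0:1,r1:1,r2:2,r3:Add2,r4:4,r5:18
cycle 7: CDB Add1=3; issue SUB r2<-Add1 // r0:1,r1:1,r2:Add1,r3:Add2,r4:4,r5:18
cycle 8: CDB Mul1=9; issue MUL r0<-Mul1 // r0:Mul1,r1:1,r2:Add1,r3:Add2,r4:4,r5:18
cycle 9: CDB Add2=20; issue SUB r3<-Add2 // r0:Mul1,r1:1,r2:Add1,r3:Add2,r4:4,r5:18
cycle 10: CDB Add1=3; issue SUB r0<-Add1 // r0:Add1,r1:1,r2:3,r3:Add2,r4:4,r5:18
cycle 11: stall // r0:Add1,r1:1,r2:3,r3:Add2,r4:4,r5:18
cycle 12: stall // r0:Add1,r1:1,r2:3,r3:Add2,r4:4,r5:18
cycle 13: CDB Add1=-2; issue ADD r4<-Add1 // r0:-2,r1:1,r2:3,r3:Add2,r4:Add1,r5:18
cycle 14: - // r0:-2,r1:1,r2:3,r3:Add2,r4:Add1,r5:18
cycle 15: CDB Mul1=3 // r0:-2,r1:1,r2:3,r3:Add2,r4:Add1,r5:18
cycle 16: - // r0:-2,r1:1,r2:3,r3:Add2,r4:Add1,r5:18
cycle 17: - // r0:-2,r1:1,r2:3,r3:Add2,r4:Add1,r5:18
cycle 18: CDB Add2=2 // r0:-2,r1:1,r2:3,r3:2,r4:Add1,r5:18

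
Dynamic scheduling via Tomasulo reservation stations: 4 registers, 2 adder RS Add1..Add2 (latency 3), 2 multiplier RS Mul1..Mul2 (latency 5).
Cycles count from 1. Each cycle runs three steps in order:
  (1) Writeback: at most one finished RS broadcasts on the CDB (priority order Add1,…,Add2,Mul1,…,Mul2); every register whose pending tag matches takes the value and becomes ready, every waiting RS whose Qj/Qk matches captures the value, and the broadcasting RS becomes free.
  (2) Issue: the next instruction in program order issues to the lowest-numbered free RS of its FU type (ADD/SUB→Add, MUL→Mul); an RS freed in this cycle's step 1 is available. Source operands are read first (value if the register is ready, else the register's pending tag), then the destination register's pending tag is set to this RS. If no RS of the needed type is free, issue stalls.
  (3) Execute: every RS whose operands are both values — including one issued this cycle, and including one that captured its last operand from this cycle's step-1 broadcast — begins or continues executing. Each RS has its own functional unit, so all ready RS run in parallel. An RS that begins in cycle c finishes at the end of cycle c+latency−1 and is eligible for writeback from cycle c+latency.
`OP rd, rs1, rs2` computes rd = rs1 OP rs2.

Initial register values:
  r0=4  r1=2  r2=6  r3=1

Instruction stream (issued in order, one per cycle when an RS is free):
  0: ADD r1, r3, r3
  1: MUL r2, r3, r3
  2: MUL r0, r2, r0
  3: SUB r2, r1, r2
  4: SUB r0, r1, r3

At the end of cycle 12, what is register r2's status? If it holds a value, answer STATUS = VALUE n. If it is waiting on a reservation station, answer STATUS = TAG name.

  c1: issue ADD r1<-Add1  regs: r0:4,r1:Add1,r2:6,r3:1
  c2: issue MUL r2<-Mul1  regs: r0:4,r1:Add1,r2:Mul1,r3:1
  c3: issue MUL r0<-Mul2  regs: r0:Mul2,r1:Add1,r2:Mul1,r3:1
  c4: CDB Add1=2; issue SUB r2<-Add1  regs: r0:Mul2,r1:2,r2:Add1,r3:1
  c5: issue SUB r0<-Add2  regs: r0:Add2,r1:2,r2:Add1,r3:1
  c6: -  regs: r0:Add2,r1:2,r2:Add1,r3:1
  c7: CDB Mul1=1  regs: r0:Add2,r1:2,r2:Add1,r3:1
  c8: CDB Add2=1  regs: r0:1,r1:2,r2:Add1,r3:1
  c9: -  regs: r0:1,r1:2,r2:Add1,r3:1
  c10: CDB Add1=1  regs: r0:1,r1:2,r2:1,r3:1
  c11: -  regs: r0:1,r1:2,r2:1,r3:1
  c12: CDB Mul2=4  regs: r0:1,r1:2,r2:1,r3:1

STATUS = VALUE 1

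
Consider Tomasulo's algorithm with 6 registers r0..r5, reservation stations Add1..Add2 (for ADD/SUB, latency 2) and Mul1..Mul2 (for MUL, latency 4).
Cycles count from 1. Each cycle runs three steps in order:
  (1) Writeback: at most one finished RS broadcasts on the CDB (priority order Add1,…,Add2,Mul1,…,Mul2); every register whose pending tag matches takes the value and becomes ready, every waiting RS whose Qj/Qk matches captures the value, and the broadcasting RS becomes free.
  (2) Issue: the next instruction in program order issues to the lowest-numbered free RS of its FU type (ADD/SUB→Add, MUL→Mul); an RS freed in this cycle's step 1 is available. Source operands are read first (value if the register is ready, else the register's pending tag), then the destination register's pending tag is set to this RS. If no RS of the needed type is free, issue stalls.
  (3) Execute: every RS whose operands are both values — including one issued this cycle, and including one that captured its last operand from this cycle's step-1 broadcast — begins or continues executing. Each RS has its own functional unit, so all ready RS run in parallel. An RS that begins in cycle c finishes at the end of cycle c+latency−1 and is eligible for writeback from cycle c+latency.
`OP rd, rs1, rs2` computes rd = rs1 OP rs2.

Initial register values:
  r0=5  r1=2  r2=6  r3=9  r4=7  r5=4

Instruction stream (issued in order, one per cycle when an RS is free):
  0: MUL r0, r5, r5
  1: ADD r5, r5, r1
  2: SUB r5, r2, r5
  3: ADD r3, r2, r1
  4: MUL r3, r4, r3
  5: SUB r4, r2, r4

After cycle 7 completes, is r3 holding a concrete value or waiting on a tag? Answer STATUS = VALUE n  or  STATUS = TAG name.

STATUS = TAG Mul1

c1: issue MUL r0<-Mul1 | r0:Mul1,r1:2,r2:6,r3:9,r4:7,r5:4
c2: issue ADD r5<-Add1 | r0:Mul1,r1:2,r2:6,r3:9,r4:7,r5:Add1
c3: issue SUB r5<-Add2 | r0:Mul1,r1:2,r2:6,r3:9,r4:7,r5:Add2
c4: CDB Add1=6; issue ADD r3<-Add1 | r0:Mul1,r1:2,r2:6,r3:Add1,r4:7,r5:Add2
c5: CDB Mul1=16; issue MUL r3<-Mul1 | r0:16,r1:2,r2:6,r3:Mul1,r4:7,r5:Add2
c6: CDB Add1=8; issue SUB r4<-Add1 | r0:16,r1:2,r2:6,r3:Mul1,r4:Add1,r5:Add2
c7: CDB Add2=0 | r0:16,r1:2,r2:6,r3:Mul1,r4:Add1,r5:0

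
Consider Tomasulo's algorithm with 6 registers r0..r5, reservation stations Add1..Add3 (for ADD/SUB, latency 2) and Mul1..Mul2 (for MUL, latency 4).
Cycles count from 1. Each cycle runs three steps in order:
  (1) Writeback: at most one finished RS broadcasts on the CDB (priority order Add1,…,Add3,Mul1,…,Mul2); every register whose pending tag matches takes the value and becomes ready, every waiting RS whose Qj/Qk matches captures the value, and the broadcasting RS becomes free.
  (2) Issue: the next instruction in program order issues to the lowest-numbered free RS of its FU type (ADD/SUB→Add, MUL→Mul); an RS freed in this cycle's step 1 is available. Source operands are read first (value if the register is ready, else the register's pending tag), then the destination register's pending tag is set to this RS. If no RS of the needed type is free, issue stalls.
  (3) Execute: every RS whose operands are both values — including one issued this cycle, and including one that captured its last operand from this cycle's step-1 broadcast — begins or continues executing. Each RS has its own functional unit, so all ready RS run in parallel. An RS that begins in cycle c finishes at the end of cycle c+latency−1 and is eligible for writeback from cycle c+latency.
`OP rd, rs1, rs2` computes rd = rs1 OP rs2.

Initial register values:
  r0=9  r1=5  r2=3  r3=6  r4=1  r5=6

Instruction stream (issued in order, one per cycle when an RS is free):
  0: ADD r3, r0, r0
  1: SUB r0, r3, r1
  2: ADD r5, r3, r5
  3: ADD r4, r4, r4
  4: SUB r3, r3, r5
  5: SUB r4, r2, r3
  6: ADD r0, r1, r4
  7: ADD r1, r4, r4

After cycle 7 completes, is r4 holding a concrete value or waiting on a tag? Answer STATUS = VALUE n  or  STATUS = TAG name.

STATUS = TAG Add2

cycle 1: issue ADD r3<-Add1 // r0:9,r1:5,r2:3,r3:Add1,r4:1,r5:6
cycle 2: issue SUB r0<-Add2 // r0:Add2,r1:5,r2:3,r3:Add1,r4:1,r5:6
cycle 3: CDB Add1=18; issue ADD r5<-Add1 // r0:Add2,r1:5,r2:3,r3:18,r4:1,r5:Add1
cycle 4: issue ADD r4<-Add3 // r0:Add2,r1:5,r2:3,r3:18,r4:Add3,r5:Add1
cycle 5: CDB Add1=24; issue SUB r3<-Add1 // r0:Add2,r1:5,r2:3,r3:Add1,r4:Add3,r5:24
cycle 6: CDB Add2=13; issue SUB r4<-Add2 // r0:13,r1:5,r2:3,r3:Add1,r4:Add2,r5:24
cycle 7: CDB Add1=-6; issue ADD r0<-Add1 // r0:Add1,r1:5,r2:3,r3:-6,r4:Add2,r5:24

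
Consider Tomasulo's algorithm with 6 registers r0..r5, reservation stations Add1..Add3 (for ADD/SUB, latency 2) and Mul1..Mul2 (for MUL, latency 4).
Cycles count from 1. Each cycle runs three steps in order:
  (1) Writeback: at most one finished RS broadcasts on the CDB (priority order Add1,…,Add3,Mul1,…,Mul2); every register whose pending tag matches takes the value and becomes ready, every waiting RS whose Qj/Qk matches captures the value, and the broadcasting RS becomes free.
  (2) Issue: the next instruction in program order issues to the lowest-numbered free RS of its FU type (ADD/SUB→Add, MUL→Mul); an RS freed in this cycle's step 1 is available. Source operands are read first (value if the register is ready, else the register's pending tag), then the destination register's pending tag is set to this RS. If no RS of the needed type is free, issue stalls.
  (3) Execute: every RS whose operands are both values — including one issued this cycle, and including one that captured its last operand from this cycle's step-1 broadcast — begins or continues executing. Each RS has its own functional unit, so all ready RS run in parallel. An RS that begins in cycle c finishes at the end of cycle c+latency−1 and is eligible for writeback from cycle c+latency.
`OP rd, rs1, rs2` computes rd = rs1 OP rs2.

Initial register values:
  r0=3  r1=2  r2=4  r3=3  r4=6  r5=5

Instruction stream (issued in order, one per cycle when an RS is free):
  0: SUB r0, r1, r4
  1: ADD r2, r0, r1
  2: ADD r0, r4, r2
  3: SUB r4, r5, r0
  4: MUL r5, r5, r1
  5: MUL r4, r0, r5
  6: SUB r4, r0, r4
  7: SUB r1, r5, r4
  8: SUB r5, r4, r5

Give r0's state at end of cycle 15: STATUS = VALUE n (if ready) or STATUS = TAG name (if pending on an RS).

STATUS = VALUE 4

cycle 1: issue SUB r0<-Add1 // r0:Add1,r1:2,r2:4,r3:3,r4:6,r5:5
cycle 2: issue ADD r2<-Add2 // r0:Add1,r1:2,r2:Add2,r3:3,r4:6,r5:5
cycle 3: CDB Add1=-4; issue ADD r0<-Add1 // r0:Add1,r1:2,r2:Add2,r3:3,r4:6,r5:5
cycle 4: issue SUB r4<-Add3 // r0:Add1,r1:2,r2:Add2,r3:3,r4:Add3,r5:5
cycle 5: CDB Add2=-2; issue MUL r5<-Mul1 // r0:Add1,r1:2,r2:-2,r3:3,r4:Add3,r5:Mul1
cycle 6: issue MUL r4<-Mul2 // r0:Add1,r1:2,r2:-2,r3:3,r4:Mul2,r5:Mul1
cycle 7: CDB Add1=4; issue SUB r4<-Add1 // r0:4,r1:2,r2:-2,r3:3,r4:Add1,r5:Mul1
cycle 8: issue SUB r1<-Add2 // r0:4,r1:Add2,r2:-2,r3:3,r4:Add1,r5:Mul1
cycle 9: CDB Add3=1; issue SUB r5<-Add3 // r0:4,r1:Add2,r2:-2,r3:3,r4:Add1,r5:Add3
cycle 10: CDB Mul1=10 // r0:4,r1:Add2,r2:-2,r3:3,r4:Add1,r5:Add3
cycle 11: - // r0:4,r1:Add2,r2:-2,r3:3,r4:Add1,r5:Add3
cycle 12: - // r0:4,r1:Add2,r2:-2,r3:3,r4:Add1,r5:Add3
cycle 13: - // r0:4,r1:Add2,r2:-2,r3:3,r4:Add1,r5:Add3
cycle 14: CDB Mul2=40 // r0:4,r1:Add2,r2:-2,r3:3,r4:Add1,r5:Add3
cycle 15: - // r0:4,r1:Add2,r2:-2,r3:3,r4:Add1,r5:Add3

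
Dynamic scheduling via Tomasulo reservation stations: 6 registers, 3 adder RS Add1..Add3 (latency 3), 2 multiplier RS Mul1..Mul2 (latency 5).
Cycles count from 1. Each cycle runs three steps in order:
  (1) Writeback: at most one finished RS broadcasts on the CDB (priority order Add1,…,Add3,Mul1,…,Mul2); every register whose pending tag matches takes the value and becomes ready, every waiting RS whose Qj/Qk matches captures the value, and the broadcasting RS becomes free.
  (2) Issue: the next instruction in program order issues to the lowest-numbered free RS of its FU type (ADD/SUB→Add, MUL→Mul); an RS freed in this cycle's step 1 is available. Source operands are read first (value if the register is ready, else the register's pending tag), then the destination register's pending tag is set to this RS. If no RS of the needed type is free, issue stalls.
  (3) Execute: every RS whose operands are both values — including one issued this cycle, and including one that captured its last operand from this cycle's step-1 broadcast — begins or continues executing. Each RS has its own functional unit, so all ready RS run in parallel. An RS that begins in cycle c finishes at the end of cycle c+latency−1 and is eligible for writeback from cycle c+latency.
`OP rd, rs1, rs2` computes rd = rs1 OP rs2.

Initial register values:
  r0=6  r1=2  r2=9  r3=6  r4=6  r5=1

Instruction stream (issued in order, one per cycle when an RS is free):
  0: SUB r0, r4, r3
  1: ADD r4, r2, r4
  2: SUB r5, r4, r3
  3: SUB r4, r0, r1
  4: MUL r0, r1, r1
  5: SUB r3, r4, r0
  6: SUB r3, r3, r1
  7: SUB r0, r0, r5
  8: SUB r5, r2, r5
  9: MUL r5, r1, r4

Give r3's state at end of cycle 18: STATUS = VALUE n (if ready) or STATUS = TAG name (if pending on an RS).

  c1: issue SUB r0<-Add1  regs: r0:Add1,r1:2,r2:9,r3:6,r4:6,r5:1
  c2: issue ADD r4<-Add2  regs: r0:Add1,r1:2,r2:9,r3:6,r4:Add2,r5:1
  c3: issue SUB r5<-Add3  regs: r0:Add1,r1:2,r2:9,r3:6,r4:Add2,r5:Add3
  c4: CDB Add1=0; issue SUB r4<-Add1  regs: r0:0,r1:2,r2:9,r3:6,r4:Add1,r5:Add3
  c5: CDB Add2=15; issue MUL r0<-Mul1  regs: r0:Mul1,r1:2,r2:9,r3:6,r4:Add1,r5:Add3
  c6: issue SUB r3<-Add2  regs: r0:Mul1,r1:2,r2:9,r3:Add2,r4:Add1,r5:Add3
  c7: CDB Add1=-2; issue SUB r3<-Add1  regs: r0:Mul1,r1:2,r2:9,r3:Add1,r4:-2,r5:Add3
  c8: CDB Add3=9; issue SUB r0<-Add3  regs: r0:Add3,r1:2,r2:9,r3:Add1,r4:-2,r5:9
  c9: stall  regs: r0:Add3,r1:2,r2:9,r3:Add1,r4:-2,r5:9
  c10: CDB Mul1=4; stall  regs: r0:Add3,r1:2,r2:9,r3:Add1,r4:-2,r5:9
  c11: stall  regs: r0:Add3,r1:2,r2:9,r3:Add1,r4:-2,r5:9
  c12: stall  regs: r0:Add3,r1:2,r2:9,r3:Add1,r4:-2,r5:9
  c13: CDB Add2=-6; issue SUB r5<-Add2  regs: r0:Add3,r1:2,r2:9,r3:Add1,r4:-2,r5:Add2
  c14: CDB Add3=-5; issue MUL r5<-Mul1  regs: r0:-5,r1:2,r2:9,r3:Add1,r4:-2,r5:Mul1
  c15: -  regs: r0:-5,r1:2,r2:9,r3:Add1,r4:-2,r5:Mul1
  c16: CDB Add1=-8  regs: r0:-5,r1:2,r2:9,r3:-8,r4:-2,r5:Mul1
  c17: CDB Add2=0  regs: r0:-5,r1:2,r2:9,r3:-8,r4:-2,r5:Mul1
  c18: -  regs: r0:-5,r1:2,r2:9,r3:-8,r4:-2,r5:Mul1

STATUS = VALUE -8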